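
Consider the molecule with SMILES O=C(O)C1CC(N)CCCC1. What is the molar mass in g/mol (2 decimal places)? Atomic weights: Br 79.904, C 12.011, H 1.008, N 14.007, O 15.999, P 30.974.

First, the molecular formula is C8H15NO2 (counting implicit H from valence).
  C: 8 × 12.011 = 96.088
  H: 15 × 1.008 = 15.120
  N: 1 × 14.007 = 14.007
  O: 2 × 15.999 = 31.998
Sum: 8×12.011 + 15×1.008 + 1×14.007 + 2×15.999 = 157.213 → 157.21 g/mol.

157.21 g/mol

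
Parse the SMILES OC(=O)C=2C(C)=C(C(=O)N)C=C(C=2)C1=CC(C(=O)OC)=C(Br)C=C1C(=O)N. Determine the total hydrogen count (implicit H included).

Walk through each heavy atom and fill implicit hydrogens from standard valence (C 4, N 3, O 2, S 2, halogen 1):
  atom 1: O, bond orders sum to 1 (valence 2) → 1 H
  atom 2: C, bond orders sum to 4 (valence 4) → 0 H
  atom 3: O, bond orders sum to 2 (valence 2) → 0 H
  atom 4: C, bond orders sum to 4 (valence 4) → 0 H
  atom 5: C, bond orders sum to 4 (valence 4) → 0 H
  atom 6: C, bond orders sum to 1 (valence 4) → 3 H
  atom 7: C, bond orders sum to 4 (valence 4) → 0 H
  atom 8: C, bond orders sum to 4 (valence 4) → 0 H
  atom 9: O, bond orders sum to 2 (valence 2) → 0 H
  atom 10: N, bond orders sum to 1 (valence 3) → 2 H
  atom 11: C, bond orders sum to 3 (valence 4) → 1 H
  atom 12: C, bond orders sum to 4 (valence 4) → 0 H
  atom 13: C, bond orders sum to 3 (valence 4) → 1 H
  atom 14: C, bond orders sum to 4 (valence 4) → 0 H
  atom 15: C, bond orders sum to 3 (valence 4) → 1 H
  atom 16: C, bond orders sum to 4 (valence 4) → 0 H
  atom 17: C, bond orders sum to 4 (valence 4) → 0 H
  atom 18: O, bond orders sum to 2 (valence 2) → 0 H
  atom 19: O, bond orders sum to 2 (valence 2) → 0 H
  atom 20: C, bond orders sum to 1 (valence 4) → 3 H
  atom 21: C, bond orders sum to 4 (valence 4) → 0 H
  atom 22: Br (halogen, monovalent) → 0 H
  atom 23: C, bond orders sum to 3 (valence 4) → 1 H
  atom 24: C, bond orders sum to 4 (valence 4) → 0 H
  atom 25: C, bond orders sum to 4 (valence 4) → 0 H
  atom 26: O, bond orders sum to 2 (valence 2) → 0 H
  atom 27: N, bond orders sum to 1 (valence 3) → 2 H
Total hydrogens: 15.

15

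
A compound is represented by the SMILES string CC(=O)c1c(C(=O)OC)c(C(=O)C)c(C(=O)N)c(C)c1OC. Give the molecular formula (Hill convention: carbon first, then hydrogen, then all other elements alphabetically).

Walk through each heavy atom and fill implicit hydrogens from standard valence (C 4, N 3, O 2, S 2, halogen 1); for lowercase aromatic atoms, an aromatic c carries 1 H when it has two neighbours and 0 H with three, and aromatic n carries 0 H:
  atom 1: C, bond orders sum to 1 (valence 4) → 3 H
  atom 2: C, bond orders sum to 4 (valence 4) → 0 H
  atom 3: O, bond orders sum to 2 (valence 2) → 0 H
  atom 4: aromatic c, 3 neighbours → 0 H
  atom 5: aromatic c, 3 neighbours → 0 H
  atom 6: C, bond orders sum to 4 (valence 4) → 0 H
  atom 7: O, bond orders sum to 2 (valence 2) → 0 H
  atom 8: O, bond orders sum to 2 (valence 2) → 0 H
  atom 9: C, bond orders sum to 1 (valence 4) → 3 H
  atom 10: aromatic c, 3 neighbours → 0 H
  atom 11: C, bond orders sum to 4 (valence 4) → 0 H
  atom 12: O, bond orders sum to 2 (valence 2) → 0 H
  atom 13: C, bond orders sum to 1 (valence 4) → 3 H
  atom 14: aromatic c, 3 neighbours → 0 H
  atom 15: C, bond orders sum to 4 (valence 4) → 0 H
  atom 16: O, bond orders sum to 2 (valence 2) → 0 H
  atom 17: N, bond orders sum to 1 (valence 3) → 2 H
  atom 18: aromatic c, 3 neighbours → 0 H
  atom 19: C, bond orders sum to 1 (valence 4) → 3 H
  atom 20: aromatic c, 3 neighbours → 0 H
  atom 21: O, bond orders sum to 2 (valence 2) → 0 H
  atom 22: C, bond orders sum to 1 (valence 4) → 3 H
Totals → C:15, H:17, N:1, O:6.

C15H17NO6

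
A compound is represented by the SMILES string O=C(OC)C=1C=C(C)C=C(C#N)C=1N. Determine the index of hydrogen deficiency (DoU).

7

Molecular formula: C10H10N2O2.
DoU = (2C + 2 + N − H − X) / 2, where X is the halogen count and O/S are ignored.
    = (2·10 + 2 + 2 − 10 − 0) / 2 = 14 / 2 = 7.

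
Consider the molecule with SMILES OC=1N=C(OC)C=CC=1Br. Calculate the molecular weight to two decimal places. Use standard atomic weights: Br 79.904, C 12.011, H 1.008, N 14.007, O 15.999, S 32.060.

First, the molecular formula is C6H6BrNO2 (counting implicit H from valence).
  Br: 1 × 79.904 = 79.904
  C: 6 × 12.011 = 72.066
  H: 6 × 1.008 = 6.048
  N: 1 × 14.007 = 14.007
  O: 2 × 15.999 = 31.998
Sum: 1×79.904 + 6×12.011 + 6×1.008 + 1×14.007 + 2×15.999 = 204.023 → 204.02 g/mol.

204.02 g/mol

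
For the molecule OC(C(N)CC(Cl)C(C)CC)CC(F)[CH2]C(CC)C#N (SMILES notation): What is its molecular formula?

Walk through each heavy atom and fill implicit hydrogens from standard valence (C 4, N 3, O 2, S 2, halogen 1):
  atom 1: O, bond orders sum to 1 (valence 2) → 1 H
  atom 2: C, bond orders sum to 3 (valence 4) → 1 H
  atom 3: C, bond orders sum to 3 (valence 4) → 1 H
  atom 4: N, bond orders sum to 1 (valence 3) → 2 H
  atom 5: C, bond orders sum to 2 (valence 4) → 2 H
  atom 6: C, bond orders sum to 3 (valence 4) → 1 H
  atom 7: Cl (halogen, monovalent) → 0 H
  atom 8: C, bond orders sum to 3 (valence 4) → 1 H
  atom 9: C, bond orders sum to 1 (valence 4) → 3 H
  atom 10: C, bond orders sum to 2 (valence 4) → 2 H
  atom 11: C, bond orders sum to 1 (valence 4) → 3 H
  atom 12: C, bond orders sum to 2 (valence 4) → 2 H
  atom 13: C, bond orders sum to 3 (valence 4) → 1 H
  atom 14: F (halogen, monovalent) → 0 H
  atom 15: C with explicit H count 2
  atom 16: C, bond orders sum to 3 (valence 4) → 1 H
  atom 17: C, bond orders sum to 2 (valence 4) → 2 H
  atom 18: C, bond orders sum to 1 (valence 4) → 3 H
  atom 19: C, bond orders sum to 4 (valence 4) → 0 H
  atom 20: N, bond orders sum to 3 (valence 3) → 0 H
Totals → C:15, H:28, Cl:1, F:1, N:2, O:1.

C15H28ClFN2O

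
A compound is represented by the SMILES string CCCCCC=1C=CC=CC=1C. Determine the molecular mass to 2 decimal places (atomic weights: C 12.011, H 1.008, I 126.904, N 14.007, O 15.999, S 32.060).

162.28 g/mol

First, the molecular formula is C12H18 (counting implicit H from valence).
  C: 12 × 12.011 = 144.132
  H: 18 × 1.008 = 18.144
Sum: 12×12.011 + 18×1.008 = 162.276 → 162.28 g/mol.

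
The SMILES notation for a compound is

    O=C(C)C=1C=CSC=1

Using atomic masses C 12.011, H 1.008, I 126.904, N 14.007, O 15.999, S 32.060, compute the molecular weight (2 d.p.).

First, the molecular formula is C6H6OS (counting implicit H from valence).
  C: 6 × 12.011 = 72.066
  H: 6 × 1.008 = 6.048
  O: 1 × 15.999 = 15.999
  S: 1 × 32.060 = 32.060
Sum: 6×12.011 + 6×1.008 + 1×15.999 + 1×32.060 = 126.173 → 126.17 g/mol.

126.17 g/mol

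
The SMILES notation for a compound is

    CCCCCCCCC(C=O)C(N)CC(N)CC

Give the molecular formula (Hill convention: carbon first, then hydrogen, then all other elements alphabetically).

C15H32N2O

Walk through each heavy atom and fill implicit hydrogens from standard valence (C 4, N 3, O 2, S 2, halogen 1):
  atom 1: C, bond orders sum to 1 (valence 4) → 3 H
  atom 2: C, bond orders sum to 2 (valence 4) → 2 H
  atom 3: C, bond orders sum to 2 (valence 4) → 2 H
  atom 4: C, bond orders sum to 2 (valence 4) → 2 H
  atom 5: C, bond orders sum to 2 (valence 4) → 2 H
  atom 6: C, bond orders sum to 2 (valence 4) → 2 H
  atom 7: C, bond orders sum to 2 (valence 4) → 2 H
  atom 8: C, bond orders sum to 2 (valence 4) → 2 H
  atom 9: C, bond orders sum to 3 (valence 4) → 1 H
  atom 10: C, bond orders sum to 3 (valence 4) → 1 H
  atom 11: O, bond orders sum to 2 (valence 2) → 0 H
  atom 12: C, bond orders sum to 3 (valence 4) → 1 H
  atom 13: N, bond orders sum to 1 (valence 3) → 2 H
  atom 14: C, bond orders sum to 2 (valence 4) → 2 H
  atom 15: C, bond orders sum to 3 (valence 4) → 1 H
  atom 16: N, bond orders sum to 1 (valence 3) → 2 H
  atom 17: C, bond orders sum to 2 (valence 4) → 2 H
  atom 18: C, bond orders sum to 1 (valence 4) → 3 H
Totals → C:15, H:32, N:2, O:1.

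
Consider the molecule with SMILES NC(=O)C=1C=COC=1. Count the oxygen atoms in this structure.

Scan the SMILES for O atoms (remember two-letter symbols like Cl and Br are single atoms).
Oxygen count: 2.

2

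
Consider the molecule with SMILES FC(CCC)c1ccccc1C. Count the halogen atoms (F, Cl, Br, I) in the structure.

1

Halogen atoms appear at heavy-atom position 1 (1×F).
Halogen count: 1.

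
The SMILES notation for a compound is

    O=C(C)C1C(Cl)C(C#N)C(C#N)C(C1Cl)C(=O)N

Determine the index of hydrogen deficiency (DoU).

7

Molecular formula: C11H11Cl2N3O2.
DoU = (2C + 2 + N − H − X) / 2, where X is the halogen count and O/S are ignored.
    = (2·11 + 2 + 3 − 11 − 2) / 2 = 14 / 2 = 7.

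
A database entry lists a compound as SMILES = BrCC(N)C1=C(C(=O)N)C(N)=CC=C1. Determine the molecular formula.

C9H12BrN3O

Walk through each heavy atom and fill implicit hydrogens from standard valence (C 4, N 3, O 2, S 2, halogen 1):
  atom 1: Br (halogen, monovalent) → 0 H
  atom 2: C, bond orders sum to 2 (valence 4) → 2 H
  atom 3: C, bond orders sum to 3 (valence 4) → 1 H
  atom 4: N, bond orders sum to 1 (valence 3) → 2 H
  atom 5: C, bond orders sum to 4 (valence 4) → 0 H
  atom 6: C, bond orders sum to 4 (valence 4) → 0 H
  atom 7: C, bond orders sum to 4 (valence 4) → 0 H
  atom 8: O, bond orders sum to 2 (valence 2) → 0 H
  atom 9: N, bond orders sum to 1 (valence 3) → 2 H
  atom 10: C, bond orders sum to 4 (valence 4) → 0 H
  atom 11: N, bond orders sum to 1 (valence 3) → 2 H
  atom 12: C, bond orders sum to 3 (valence 4) → 1 H
  atom 13: C, bond orders sum to 3 (valence 4) → 1 H
  atom 14: C, bond orders sum to 3 (valence 4) → 1 H
Totals → C:9, H:12, Br:1, N:3, O:1.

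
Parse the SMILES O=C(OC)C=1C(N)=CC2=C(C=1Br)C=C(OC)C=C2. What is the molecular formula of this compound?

Walk through each heavy atom and fill implicit hydrogens from standard valence (C 4, N 3, O 2, S 2, halogen 1):
  atom 1: O, bond orders sum to 2 (valence 2) → 0 H
  atom 2: C, bond orders sum to 4 (valence 4) → 0 H
  atom 3: O, bond orders sum to 2 (valence 2) → 0 H
  atom 4: C, bond orders sum to 1 (valence 4) → 3 H
  atom 5: C, bond orders sum to 4 (valence 4) → 0 H
  atom 6: C, bond orders sum to 4 (valence 4) → 0 H
  atom 7: N, bond orders sum to 1 (valence 3) → 2 H
  atom 8: C, bond orders sum to 3 (valence 4) → 1 H
  atom 9: C, bond orders sum to 4 (valence 4) → 0 H
  atom 10: C, bond orders sum to 4 (valence 4) → 0 H
  atom 11: C, bond orders sum to 4 (valence 4) → 0 H
  atom 12: Br (halogen, monovalent) → 0 H
  atom 13: C, bond orders sum to 3 (valence 4) → 1 H
  atom 14: C, bond orders sum to 4 (valence 4) → 0 H
  atom 15: O, bond orders sum to 2 (valence 2) → 0 H
  atom 16: C, bond orders sum to 1 (valence 4) → 3 H
  atom 17: C, bond orders sum to 3 (valence 4) → 1 H
  atom 18: C, bond orders sum to 3 (valence 4) → 1 H
Totals → C:13, H:12, Br:1, N:1, O:3.
In Hill order: C13H12BrNO3.

C13H12BrNO3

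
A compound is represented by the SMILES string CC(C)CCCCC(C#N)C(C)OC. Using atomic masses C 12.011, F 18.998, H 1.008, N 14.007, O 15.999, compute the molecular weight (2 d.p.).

197.32 g/mol

First, the molecular formula is C12H23NO (counting implicit H from valence).
  C: 12 × 12.011 = 144.132
  H: 23 × 1.008 = 23.184
  N: 1 × 14.007 = 14.007
  O: 1 × 15.999 = 15.999
Sum: 12×12.011 + 23×1.008 + 1×14.007 + 1×15.999 = 197.322 → 197.32 g/mol.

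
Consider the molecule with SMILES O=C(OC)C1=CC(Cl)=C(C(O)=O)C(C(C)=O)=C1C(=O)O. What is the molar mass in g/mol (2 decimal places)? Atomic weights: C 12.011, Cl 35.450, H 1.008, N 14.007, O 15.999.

300.65 g/mol

First, the molecular formula is C12H9ClO7 (counting implicit H from valence).
  C: 12 × 12.011 = 144.132
  Cl: 1 × 35.450 = 35.450
  H: 9 × 1.008 = 9.072
  O: 7 × 15.999 = 111.993
Sum: 12×12.011 + 1×35.450 + 9×1.008 + 7×15.999 = 300.647 → 300.65 g/mol.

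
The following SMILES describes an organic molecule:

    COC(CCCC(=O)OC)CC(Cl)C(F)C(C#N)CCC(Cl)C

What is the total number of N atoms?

Scan the SMILES for N atoms (remember two-letter symbols like Cl and Br are single atoms).
Nitrogen count: 1.

1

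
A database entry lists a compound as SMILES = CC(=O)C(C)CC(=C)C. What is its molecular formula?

Walk through each heavy atom and fill implicit hydrogens from standard valence (C 4, N 3, O 2, S 2, halogen 1):
  atom 1: C, bond orders sum to 1 (valence 4) → 3 H
  atom 2: C, bond orders sum to 4 (valence 4) → 0 H
  atom 3: O, bond orders sum to 2 (valence 2) → 0 H
  atom 4: C, bond orders sum to 3 (valence 4) → 1 H
  atom 5: C, bond orders sum to 1 (valence 4) → 3 H
  atom 6: C, bond orders sum to 2 (valence 4) → 2 H
  atom 7: C, bond orders sum to 4 (valence 4) → 0 H
  atom 8: C, bond orders sum to 2 (valence 4) → 2 H
  atom 9: C, bond orders sum to 1 (valence 4) → 3 H
Totals → C:8, H:14, O:1.

C8H14O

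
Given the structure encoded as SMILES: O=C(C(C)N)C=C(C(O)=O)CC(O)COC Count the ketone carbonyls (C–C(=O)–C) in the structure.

1

The ketone motif appears at heavy-atom position 2 in the SMILES.
Other groups present: 1 alkene, 1 carboxylic acid, 1 ether, 1 hydroxyl, 1 primary amine.
Ketone count: 1.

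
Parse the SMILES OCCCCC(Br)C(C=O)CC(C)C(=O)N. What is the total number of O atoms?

3

Scan the SMILES for O atoms (remember two-letter symbols like Cl and Br are single atoms).
Oxygen count: 3.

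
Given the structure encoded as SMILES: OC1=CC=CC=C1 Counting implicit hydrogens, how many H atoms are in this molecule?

Walk through each heavy atom and fill implicit hydrogens from standard valence (C 4, N 3, O 2, S 2, halogen 1):
  atom 1: O, bond orders sum to 1 (valence 2) → 1 H
  atom 2: C, bond orders sum to 4 (valence 4) → 0 H
  atom 3: C, bond orders sum to 3 (valence 4) → 1 H
  atom 4: C, bond orders sum to 3 (valence 4) → 1 H
  atom 5: C, bond orders sum to 3 (valence 4) → 1 H
  atom 6: C, bond orders sum to 3 (valence 4) → 1 H
  atom 7: C, bond orders sum to 3 (valence 4) → 1 H
Total hydrogens: 6.

6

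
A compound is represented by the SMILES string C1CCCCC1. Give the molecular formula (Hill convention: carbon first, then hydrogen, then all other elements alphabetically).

Walk through each heavy atom and fill implicit hydrogens from standard valence (C 4, N 3, O 2, S 2, halogen 1):
  atom 1: C, bond orders sum to 2 (valence 4) → 2 H
  atom 2: C, bond orders sum to 2 (valence 4) → 2 H
  atom 3: C, bond orders sum to 2 (valence 4) → 2 H
  atom 4: C, bond orders sum to 2 (valence 4) → 2 H
  atom 5: C, bond orders sum to 2 (valence 4) → 2 H
  atom 6: C, bond orders sum to 2 (valence 4) → 2 H
Totals → C:6, H:12.

C6H12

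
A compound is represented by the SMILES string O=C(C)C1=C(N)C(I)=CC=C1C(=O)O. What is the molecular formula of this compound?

Walk through each heavy atom and fill implicit hydrogens from standard valence (C 4, N 3, O 2, S 2, halogen 1):
  atom 1: O, bond orders sum to 2 (valence 2) → 0 H
  atom 2: C, bond orders sum to 4 (valence 4) → 0 H
  atom 3: C, bond orders sum to 1 (valence 4) → 3 H
  atom 4: C, bond orders sum to 4 (valence 4) → 0 H
  atom 5: C, bond orders sum to 4 (valence 4) → 0 H
  atom 6: N, bond orders sum to 1 (valence 3) → 2 H
  atom 7: C, bond orders sum to 4 (valence 4) → 0 H
  atom 8: I (halogen, monovalent) → 0 H
  atom 9: C, bond orders sum to 3 (valence 4) → 1 H
  atom 10: C, bond orders sum to 3 (valence 4) → 1 H
  atom 11: C, bond orders sum to 4 (valence 4) → 0 H
  atom 12: C, bond orders sum to 4 (valence 4) → 0 H
  atom 13: O, bond orders sum to 2 (valence 2) → 0 H
  atom 14: O, bond orders sum to 1 (valence 2) → 1 H
Totals → C:9, H:8, I:1, N:1, O:3.
In Hill order: C9H8INO3.

C9H8INO3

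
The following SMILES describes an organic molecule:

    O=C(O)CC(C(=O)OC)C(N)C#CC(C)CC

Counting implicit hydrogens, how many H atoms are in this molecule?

Walk through each heavy atom and fill implicit hydrogens from standard valence (C 4, N 3, O 2, S 2, halogen 1):
  atom 1: O, bond orders sum to 2 (valence 2) → 0 H
  atom 2: C, bond orders sum to 4 (valence 4) → 0 H
  atom 3: O, bond orders sum to 1 (valence 2) → 1 H
  atom 4: C, bond orders sum to 2 (valence 4) → 2 H
  atom 5: C, bond orders sum to 3 (valence 4) → 1 H
  atom 6: C, bond orders sum to 4 (valence 4) → 0 H
  atom 7: O, bond orders sum to 2 (valence 2) → 0 H
  atom 8: O, bond orders sum to 2 (valence 2) → 0 H
  atom 9: C, bond orders sum to 1 (valence 4) → 3 H
  atom 10: C, bond orders sum to 3 (valence 4) → 1 H
  atom 11: N, bond orders sum to 1 (valence 3) → 2 H
  atom 12: C, bond orders sum to 4 (valence 4) → 0 H
  atom 13: C, bond orders sum to 4 (valence 4) → 0 H
  atom 14: C, bond orders sum to 3 (valence 4) → 1 H
  atom 15: C, bond orders sum to 1 (valence 4) → 3 H
  atom 16: C, bond orders sum to 2 (valence 4) → 2 H
  atom 17: C, bond orders sum to 1 (valence 4) → 3 H
Total hydrogens: 19.

19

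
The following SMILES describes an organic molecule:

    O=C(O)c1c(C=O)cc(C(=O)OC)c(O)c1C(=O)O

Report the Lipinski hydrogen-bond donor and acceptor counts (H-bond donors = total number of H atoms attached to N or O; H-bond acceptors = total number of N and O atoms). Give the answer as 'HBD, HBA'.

Donors: find every N or O and count the H atoms it carries.
  atom 1 (O): bond orders sum to 2 → 0 H
  atom 3 (O): bond orders sum to 1 → 1 H
  atom 7 (O): bond orders sum to 2 → 0 H
  atom 11 (O): bond orders sum to 2 → 0 H
  atom 12 (O): bond orders sum to 2 → 0 H
  atom 15 (O): bond orders sum to 1 → 1 H
  atom 18 (O): bond orders sum to 2 → 0 H
  atom 19 (O): bond orders sum to 1 → 1 H
Lipinski HBD = 3.
Acceptors: N atoms = 0, O atoms = 8 → HBA = 8.

3, 8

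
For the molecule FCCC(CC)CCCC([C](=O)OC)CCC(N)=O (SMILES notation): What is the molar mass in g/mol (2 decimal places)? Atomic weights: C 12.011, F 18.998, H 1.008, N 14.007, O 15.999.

First, the molecular formula is C14H26FNO3 (counting implicit H from valence).
  C: 14 × 12.011 = 168.154
  F: 1 × 18.998 = 18.998
  H: 26 × 1.008 = 26.208
  N: 1 × 14.007 = 14.007
  O: 3 × 15.999 = 47.997
Sum: 14×12.011 + 1×18.998 + 26×1.008 + 1×14.007 + 3×15.999 = 275.364 → 275.36 g/mol.

275.36 g/mol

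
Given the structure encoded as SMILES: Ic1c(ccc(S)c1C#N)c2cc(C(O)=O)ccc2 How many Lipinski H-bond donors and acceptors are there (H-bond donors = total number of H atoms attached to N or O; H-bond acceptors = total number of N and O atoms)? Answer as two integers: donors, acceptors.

1, 3

Donors: find every N or O and count the H atoms it carries.
  atom 10 (N): bond orders sum to 3 → 0 H
  atom 15 (O): bond orders sum to 1 → 1 H
  atom 16 (O): bond orders sum to 2 → 0 H
Lipinski HBD = 1.
Acceptors: N atoms = 1, O atoms = 2 → HBA = 3.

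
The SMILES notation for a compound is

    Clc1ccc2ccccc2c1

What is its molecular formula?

C10H7Cl

Walk through each heavy atom and fill implicit hydrogens from standard valence (C 4, N 3, O 2, S 2, halogen 1); for lowercase aromatic atoms, an aromatic c carries 1 H when it has two neighbours and 0 H with three, and aromatic n carries 0 H:
  atom 1: Cl (halogen, monovalent) → 0 H
  atom 2: aromatic c, 3 neighbours → 0 H
  atom 3: aromatic c, 2 neighbours → 1 H
  atom 4: aromatic c, 2 neighbours → 1 H
  atom 5: aromatic c, 3 neighbours → 0 H
  atom 6: aromatic c, 2 neighbours → 1 H
  atom 7: aromatic c, 2 neighbours → 1 H
  atom 8: aromatic c, 2 neighbours → 1 H
  atom 9: aromatic c, 2 neighbours → 1 H
  atom 10: aromatic c, 3 neighbours → 0 H
  atom 11: aromatic c, 2 neighbours → 1 H
Totals → C:10, H:7, Cl:1.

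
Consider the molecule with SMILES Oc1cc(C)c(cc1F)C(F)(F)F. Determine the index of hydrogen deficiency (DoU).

4

Molecular formula: C8H6F4O.
DoU = (2C + 2 + N − H − X) / 2, where X is the halogen count and O/S are ignored.
    = (2·8 + 2 + 0 − 6 − 4) / 2 = 8 / 2 = 4.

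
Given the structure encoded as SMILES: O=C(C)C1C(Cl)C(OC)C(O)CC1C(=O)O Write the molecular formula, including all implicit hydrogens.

C10H15ClO5

Walk through each heavy atom and fill implicit hydrogens from standard valence (C 4, N 3, O 2, S 2, halogen 1):
  atom 1: O, bond orders sum to 2 (valence 2) → 0 H
  atom 2: C, bond orders sum to 4 (valence 4) → 0 H
  atom 3: C, bond orders sum to 1 (valence 4) → 3 H
  atom 4: C, bond orders sum to 3 (valence 4) → 1 H
  atom 5: C, bond orders sum to 3 (valence 4) → 1 H
  atom 6: Cl (halogen, monovalent) → 0 H
  atom 7: C, bond orders sum to 3 (valence 4) → 1 H
  atom 8: O, bond orders sum to 2 (valence 2) → 0 H
  atom 9: C, bond orders sum to 1 (valence 4) → 3 H
  atom 10: C, bond orders sum to 3 (valence 4) → 1 H
  atom 11: O, bond orders sum to 1 (valence 2) → 1 H
  atom 12: C, bond orders sum to 2 (valence 4) → 2 H
  atom 13: C, bond orders sum to 3 (valence 4) → 1 H
  atom 14: C, bond orders sum to 4 (valence 4) → 0 H
  atom 15: O, bond orders sum to 2 (valence 2) → 0 H
  atom 16: O, bond orders sum to 1 (valence 2) → 1 H
Totals → C:10, H:15, Cl:1, O:5.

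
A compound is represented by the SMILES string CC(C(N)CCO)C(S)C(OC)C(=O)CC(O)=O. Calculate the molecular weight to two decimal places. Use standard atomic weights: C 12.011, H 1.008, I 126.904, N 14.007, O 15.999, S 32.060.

First, the molecular formula is C11H21NO5S (counting implicit H from valence).
  C: 11 × 12.011 = 132.121
  H: 21 × 1.008 = 21.168
  N: 1 × 14.007 = 14.007
  O: 5 × 15.999 = 79.995
  S: 1 × 32.060 = 32.060
Sum: 11×12.011 + 21×1.008 + 1×14.007 + 5×15.999 + 1×32.060 = 279.351 → 279.35 g/mol.

279.35 g/mol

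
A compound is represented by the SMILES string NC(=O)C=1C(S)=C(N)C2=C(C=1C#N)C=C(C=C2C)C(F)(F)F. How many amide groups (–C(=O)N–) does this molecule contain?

1

The amide motif appears at heavy-atom position 2 in the SMILES.
Other groups present: 1 nitrile, 1 primary amine, 1 thiol.
Amide count: 1.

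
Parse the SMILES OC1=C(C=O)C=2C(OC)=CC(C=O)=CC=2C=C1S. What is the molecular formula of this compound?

C13H10O4S

Walk through each heavy atom and fill implicit hydrogens from standard valence (C 4, N 3, O 2, S 2, halogen 1):
  atom 1: O, bond orders sum to 1 (valence 2) → 1 H
  atom 2: C, bond orders sum to 4 (valence 4) → 0 H
  atom 3: C, bond orders sum to 4 (valence 4) → 0 H
  atom 4: C, bond orders sum to 3 (valence 4) → 1 H
  atom 5: O, bond orders sum to 2 (valence 2) → 0 H
  atom 6: C, bond orders sum to 4 (valence 4) → 0 H
  atom 7: C, bond orders sum to 4 (valence 4) → 0 H
  atom 8: O, bond orders sum to 2 (valence 2) → 0 H
  atom 9: C, bond orders sum to 1 (valence 4) → 3 H
  atom 10: C, bond orders sum to 3 (valence 4) → 1 H
  atom 11: C, bond orders sum to 4 (valence 4) → 0 H
  atom 12: C, bond orders sum to 3 (valence 4) → 1 H
  atom 13: O, bond orders sum to 2 (valence 2) → 0 H
  atom 14: C, bond orders sum to 3 (valence 4) → 1 H
  atom 15: C, bond orders sum to 4 (valence 4) → 0 H
  atom 16: C, bond orders sum to 3 (valence 4) → 1 H
  atom 17: C, bond orders sum to 4 (valence 4) → 0 H
  atom 18: S, bond orders sum to 1 (valence 2) → 1 H
Totals → C:13, H:10, O:4, S:1.
In Hill order: C13H10O4S.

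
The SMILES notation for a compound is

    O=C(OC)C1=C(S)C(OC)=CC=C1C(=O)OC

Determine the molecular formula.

Walk through each heavy atom and fill implicit hydrogens from standard valence (C 4, N 3, O 2, S 2, halogen 1):
  atom 1: O, bond orders sum to 2 (valence 2) → 0 H
  atom 2: C, bond orders sum to 4 (valence 4) → 0 H
  atom 3: O, bond orders sum to 2 (valence 2) → 0 H
  atom 4: C, bond orders sum to 1 (valence 4) → 3 H
  atom 5: C, bond orders sum to 4 (valence 4) → 0 H
  atom 6: C, bond orders sum to 4 (valence 4) → 0 H
  atom 7: S, bond orders sum to 1 (valence 2) → 1 H
  atom 8: C, bond orders sum to 4 (valence 4) → 0 H
  atom 9: O, bond orders sum to 2 (valence 2) → 0 H
  atom 10: C, bond orders sum to 1 (valence 4) → 3 H
  atom 11: C, bond orders sum to 3 (valence 4) → 1 H
  atom 12: C, bond orders sum to 3 (valence 4) → 1 H
  atom 13: C, bond orders sum to 4 (valence 4) → 0 H
  atom 14: C, bond orders sum to 4 (valence 4) → 0 H
  atom 15: O, bond orders sum to 2 (valence 2) → 0 H
  atom 16: O, bond orders sum to 2 (valence 2) → 0 H
  atom 17: C, bond orders sum to 1 (valence 4) → 3 H
Totals → C:11, H:12, O:5, S:1.

C11H12O5S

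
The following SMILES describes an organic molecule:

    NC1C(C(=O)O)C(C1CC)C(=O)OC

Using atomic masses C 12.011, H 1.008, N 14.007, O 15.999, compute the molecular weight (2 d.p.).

First, the molecular formula is C9H15NO4 (counting implicit H from valence).
  C: 9 × 12.011 = 108.099
  H: 15 × 1.008 = 15.120
  N: 1 × 14.007 = 14.007
  O: 4 × 15.999 = 63.996
Sum: 9×12.011 + 15×1.008 + 1×14.007 + 4×15.999 = 201.222 → 201.22 g/mol.

201.22 g/mol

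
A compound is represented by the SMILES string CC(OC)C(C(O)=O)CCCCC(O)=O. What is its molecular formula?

C10H18O5

Walk through each heavy atom and fill implicit hydrogens from standard valence (C 4, N 3, O 2, S 2, halogen 1):
  atom 1: C, bond orders sum to 1 (valence 4) → 3 H
  atom 2: C, bond orders sum to 3 (valence 4) → 1 H
  atom 3: O, bond orders sum to 2 (valence 2) → 0 H
  atom 4: C, bond orders sum to 1 (valence 4) → 3 H
  atom 5: C, bond orders sum to 3 (valence 4) → 1 H
  atom 6: C, bond orders sum to 4 (valence 4) → 0 H
  atom 7: O, bond orders sum to 1 (valence 2) → 1 H
  atom 8: O, bond orders sum to 2 (valence 2) → 0 H
  atom 9: C, bond orders sum to 2 (valence 4) → 2 H
  atom 10: C, bond orders sum to 2 (valence 4) → 2 H
  atom 11: C, bond orders sum to 2 (valence 4) → 2 H
  atom 12: C, bond orders sum to 2 (valence 4) → 2 H
  atom 13: C, bond orders sum to 4 (valence 4) → 0 H
  atom 14: O, bond orders sum to 1 (valence 2) → 1 H
  atom 15: O, bond orders sum to 2 (valence 2) → 0 H
Totals → C:10, H:18, O:5.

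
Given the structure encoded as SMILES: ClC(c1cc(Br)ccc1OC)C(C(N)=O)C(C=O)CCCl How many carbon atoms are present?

Count every carbon token in the SMILES (each C, including those in ring-closure positions and inside branches).
Carbon count: 14.

14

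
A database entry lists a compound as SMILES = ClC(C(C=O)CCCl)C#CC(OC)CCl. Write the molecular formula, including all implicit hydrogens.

Walk through each heavy atom and fill implicit hydrogens from standard valence (C 4, N 3, O 2, S 2, halogen 1):
  atom 1: Cl (halogen, monovalent) → 0 H
  atom 2: C, bond orders sum to 3 (valence 4) → 1 H
  atom 3: C, bond orders sum to 3 (valence 4) → 1 H
  atom 4: C, bond orders sum to 3 (valence 4) → 1 H
  atom 5: O, bond orders sum to 2 (valence 2) → 0 H
  atom 6: C, bond orders sum to 2 (valence 4) → 2 H
  atom 7: C, bond orders sum to 2 (valence 4) → 2 H
  atom 8: Cl (halogen, monovalent) → 0 H
  atom 9: C, bond orders sum to 4 (valence 4) → 0 H
  atom 10: C, bond orders sum to 4 (valence 4) → 0 H
  atom 11: C, bond orders sum to 3 (valence 4) → 1 H
  atom 12: O, bond orders sum to 2 (valence 2) → 0 H
  atom 13: C, bond orders sum to 1 (valence 4) → 3 H
  atom 14: C, bond orders sum to 2 (valence 4) → 2 H
  atom 15: Cl (halogen, monovalent) → 0 H
Totals → C:10, H:13, Cl:3, O:2.
In Hill order: C10H13Cl3O2.

C10H13Cl3O2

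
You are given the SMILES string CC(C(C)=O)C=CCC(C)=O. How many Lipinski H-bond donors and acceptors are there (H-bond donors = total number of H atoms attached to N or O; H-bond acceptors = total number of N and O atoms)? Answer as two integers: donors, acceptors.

Donors: find every N or O and count the H atoms it carries.
  atom 5 (O): bond orders sum to 2 → 0 H
  atom 11 (O): bond orders sum to 2 → 0 H
Lipinski HBD = 0.
Acceptors: N atoms = 0, O atoms = 2 → HBA = 2.

0, 2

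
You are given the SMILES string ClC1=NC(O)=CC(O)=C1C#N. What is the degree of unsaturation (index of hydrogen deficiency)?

Molecular formula: C6H3ClN2O2.
DoU = (2C + 2 + N − H − X) / 2, where X is the halogen count and O/S are ignored.
    = (2·6 + 2 + 2 − 3 − 1) / 2 = 12 / 2 = 6.

6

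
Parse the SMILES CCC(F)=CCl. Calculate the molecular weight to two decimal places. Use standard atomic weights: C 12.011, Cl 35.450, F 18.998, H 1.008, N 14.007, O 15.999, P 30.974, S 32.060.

108.54 g/mol

First, the molecular formula is C4H6ClF (counting implicit H from valence).
  C: 4 × 12.011 = 48.044
  Cl: 1 × 35.450 = 35.450
  F: 1 × 18.998 = 18.998
  H: 6 × 1.008 = 6.048
Sum: 4×12.011 + 1×35.450 + 1×18.998 + 6×1.008 = 108.540 → 108.54 g/mol.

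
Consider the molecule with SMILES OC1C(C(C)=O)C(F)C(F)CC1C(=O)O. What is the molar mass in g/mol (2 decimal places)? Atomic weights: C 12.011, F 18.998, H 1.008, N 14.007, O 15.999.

First, the molecular formula is C9H12F2O4 (counting implicit H from valence).
  C: 9 × 12.011 = 108.099
  F: 2 × 18.998 = 37.996
  H: 12 × 1.008 = 12.096
  O: 4 × 15.999 = 63.996
Sum: 9×12.011 + 2×18.998 + 12×1.008 + 4×15.999 = 222.187 → 222.19 g/mol.

222.19 g/mol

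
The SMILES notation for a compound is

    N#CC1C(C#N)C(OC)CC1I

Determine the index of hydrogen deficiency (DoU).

Molecular formula: C8H9IN2O.
DoU = (2C + 2 + N − H − X) / 2, where X is the halogen count and O/S are ignored.
    = (2·8 + 2 + 2 − 9 − 1) / 2 = 10 / 2 = 5.

5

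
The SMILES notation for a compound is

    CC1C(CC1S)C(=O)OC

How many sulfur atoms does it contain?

1

Scan the SMILES for S atoms (remember two-letter symbols like Cl and Br are single atoms).
Sulfur count: 1.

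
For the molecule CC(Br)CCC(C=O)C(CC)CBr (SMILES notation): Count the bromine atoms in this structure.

2

Scan the SMILES for Br atoms (remember two-letter symbols like Cl and Br are single atoms).
Bromine count: 2.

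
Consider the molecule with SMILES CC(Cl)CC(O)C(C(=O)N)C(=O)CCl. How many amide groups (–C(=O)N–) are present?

The amide motif appears at heavy-atom position 8 in the SMILES.
Other groups present: 1 hydroxyl, 1 ketone.
Amide count: 1.

1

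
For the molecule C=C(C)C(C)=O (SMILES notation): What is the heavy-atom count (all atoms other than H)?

Every atom symbol written in the SMILES (organic subset) is one heavy atom; implicit H are not written.
Heavy atoms by element → C:5, O:1.
Total: 6.

6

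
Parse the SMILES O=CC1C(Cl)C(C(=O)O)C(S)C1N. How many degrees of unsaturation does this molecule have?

3

Degree of unsaturation = (number of rings) + (number of π bonds).
Ring closures in the SMILES: 1.
π bonds: 2 double bonds (each 1 DoU) → 2 DoU from unsaturation.
Total DoU = 1 + 2 = 3.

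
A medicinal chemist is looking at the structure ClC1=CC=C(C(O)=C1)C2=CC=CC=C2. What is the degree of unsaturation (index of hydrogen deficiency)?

8

Molecular formula: C12H9ClO.
DoU = (2C + 2 + N − H − X) / 2, where X is the halogen count and O/S are ignored.
    = (2·12 + 2 + 0 − 9 − 1) / 2 = 16 / 2 = 8.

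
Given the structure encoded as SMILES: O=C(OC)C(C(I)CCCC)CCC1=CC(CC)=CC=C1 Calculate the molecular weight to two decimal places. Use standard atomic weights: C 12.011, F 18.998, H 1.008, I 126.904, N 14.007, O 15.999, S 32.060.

First, the molecular formula is C18H27IO2 (counting implicit H from valence).
  C: 18 × 12.011 = 216.198
  H: 27 × 1.008 = 27.216
  I: 1 × 126.904 = 126.904
  O: 2 × 15.999 = 31.998
Sum: 18×12.011 + 27×1.008 + 1×126.904 + 2×15.999 = 402.316 → 402.32 g/mol.

402.32 g/mol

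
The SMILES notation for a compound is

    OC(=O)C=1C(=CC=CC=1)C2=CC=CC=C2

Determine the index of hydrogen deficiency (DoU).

Degree of unsaturation = (number of rings) + (number of π bonds).
Ring closures in the SMILES: 2.
π bonds: 7 double bonds (each 1 DoU) → 7 DoU from unsaturation.
Total DoU = 2 + 7 = 9.

9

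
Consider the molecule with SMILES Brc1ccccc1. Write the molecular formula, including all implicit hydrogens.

C6H5Br

Walk through each heavy atom and fill implicit hydrogens from standard valence (C 4, N 3, O 2, S 2, halogen 1); for lowercase aromatic atoms, an aromatic c carries 1 H when it has two neighbours and 0 H with three, and aromatic n carries 0 H:
  atom 1: Br (halogen, monovalent) → 0 H
  atom 2: aromatic c, 3 neighbours → 0 H
  atom 3: aromatic c, 2 neighbours → 1 H
  atom 4: aromatic c, 2 neighbours → 1 H
  atom 5: aromatic c, 2 neighbours → 1 H
  atom 6: aromatic c, 2 neighbours → 1 H
  atom 7: aromatic c, 2 neighbours → 1 H
Totals → C:6, H:5, Br:1.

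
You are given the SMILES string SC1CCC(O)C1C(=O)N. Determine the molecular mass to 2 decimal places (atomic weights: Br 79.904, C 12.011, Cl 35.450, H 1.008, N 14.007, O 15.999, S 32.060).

161.22 g/mol

First, the molecular formula is C6H11NO2S (counting implicit H from valence).
  C: 6 × 12.011 = 72.066
  H: 11 × 1.008 = 11.088
  N: 1 × 14.007 = 14.007
  O: 2 × 15.999 = 31.998
  S: 1 × 32.060 = 32.060
Sum: 6×12.011 + 11×1.008 + 1×14.007 + 2×15.999 + 1×32.060 = 161.219 → 161.22 g/mol.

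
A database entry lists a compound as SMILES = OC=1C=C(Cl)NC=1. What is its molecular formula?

C4H4ClNO

Walk through each heavy atom and fill implicit hydrogens from standard valence (C 4, N 3, O 2, S 2, halogen 1):
  atom 1: O, bond orders sum to 1 (valence 2) → 1 H
  atom 2: C, bond orders sum to 4 (valence 4) → 0 H
  atom 3: C, bond orders sum to 3 (valence 4) → 1 H
  atom 4: C, bond orders sum to 4 (valence 4) → 0 H
  atom 5: Cl (halogen, monovalent) → 0 H
  atom 6: N, bond orders sum to 2 (valence 3) → 1 H
  atom 7: C, bond orders sum to 3 (valence 4) → 1 H
Totals → C:4, H:4, Cl:1, N:1, O:1.
In Hill order: C4H4ClNO.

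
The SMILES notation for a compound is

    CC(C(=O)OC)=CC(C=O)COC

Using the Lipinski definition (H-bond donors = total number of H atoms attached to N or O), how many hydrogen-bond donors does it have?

Donors: find every N or O and count the H atoms it carries.
  atom 4 (O): bond orders sum to 2 → 0 H
  atom 5 (O): bond orders sum to 2 → 0 H
  atom 10 (O): bond orders sum to 2 → 0 H
  atom 12 (O): bond orders sum to 2 → 0 H
Lipinski HBD = 0.

0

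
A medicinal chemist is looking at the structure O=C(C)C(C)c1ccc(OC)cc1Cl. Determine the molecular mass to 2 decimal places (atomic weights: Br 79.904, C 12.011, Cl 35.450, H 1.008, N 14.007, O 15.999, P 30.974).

212.67 g/mol

First, the molecular formula is C11H13ClO2 (counting implicit H from valence).
  C: 11 × 12.011 = 132.121
  Cl: 1 × 35.450 = 35.450
  H: 13 × 1.008 = 13.104
  O: 2 × 15.999 = 31.998
Sum: 11×12.011 + 1×35.450 + 13×1.008 + 2×15.999 = 212.673 → 212.67 g/mol.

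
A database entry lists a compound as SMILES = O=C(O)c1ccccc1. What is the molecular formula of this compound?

C7H6O2

Walk through each heavy atom and fill implicit hydrogens from standard valence (C 4, N 3, O 2, S 2, halogen 1); for lowercase aromatic atoms, an aromatic c carries 1 H when it has two neighbours and 0 H with three, and aromatic n carries 0 H:
  atom 1: O, bond orders sum to 2 (valence 2) → 0 H
  atom 2: C, bond orders sum to 4 (valence 4) → 0 H
  atom 3: O, bond orders sum to 1 (valence 2) → 1 H
  atom 4: aromatic c, 3 neighbours → 0 H
  atom 5: aromatic c, 2 neighbours → 1 H
  atom 6: aromatic c, 2 neighbours → 1 H
  atom 7: aromatic c, 2 neighbours → 1 H
  atom 8: aromatic c, 2 neighbours → 1 H
  atom 9: aromatic c, 2 neighbours → 1 H
Totals → C:7, H:6, O:2.
In Hill order: C7H6O2.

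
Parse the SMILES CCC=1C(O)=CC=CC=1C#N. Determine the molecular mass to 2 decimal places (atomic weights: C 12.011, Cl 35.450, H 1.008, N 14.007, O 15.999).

147.18 g/mol

First, the molecular formula is C9H9NO (counting implicit H from valence).
  C: 9 × 12.011 = 108.099
  H: 9 × 1.008 = 9.072
  N: 1 × 14.007 = 14.007
  O: 1 × 15.999 = 15.999
Sum: 9×12.011 + 9×1.008 + 1×14.007 + 1×15.999 = 147.177 → 147.18 g/mol.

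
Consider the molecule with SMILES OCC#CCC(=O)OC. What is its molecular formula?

C6H8O3

Walk through each heavy atom and fill implicit hydrogens from standard valence (C 4, N 3, O 2, S 2, halogen 1):
  atom 1: O, bond orders sum to 1 (valence 2) → 1 H
  atom 2: C, bond orders sum to 2 (valence 4) → 2 H
  atom 3: C, bond orders sum to 4 (valence 4) → 0 H
  atom 4: C, bond orders sum to 4 (valence 4) → 0 H
  atom 5: C, bond orders sum to 2 (valence 4) → 2 H
  atom 6: C, bond orders sum to 4 (valence 4) → 0 H
  atom 7: O, bond orders sum to 2 (valence 2) → 0 H
  atom 8: O, bond orders sum to 2 (valence 2) → 0 H
  atom 9: C, bond orders sum to 1 (valence 4) → 3 H
Totals → C:6, H:8, O:3.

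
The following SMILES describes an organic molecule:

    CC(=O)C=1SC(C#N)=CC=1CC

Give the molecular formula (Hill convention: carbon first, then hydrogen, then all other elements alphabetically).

C9H9NOS

Walk through each heavy atom and fill implicit hydrogens from standard valence (C 4, N 3, O 2, S 2, halogen 1):
  atom 1: C, bond orders sum to 1 (valence 4) → 3 H
  atom 2: C, bond orders sum to 4 (valence 4) → 0 H
  atom 3: O, bond orders sum to 2 (valence 2) → 0 H
  atom 4: C, bond orders sum to 4 (valence 4) → 0 H
  atom 5: S, bond orders sum to 2 (valence 2) → 0 H
  atom 6: C, bond orders sum to 4 (valence 4) → 0 H
  atom 7: C, bond orders sum to 4 (valence 4) → 0 H
  atom 8: N, bond orders sum to 3 (valence 3) → 0 H
  atom 9: C, bond orders sum to 3 (valence 4) → 1 H
  atom 10: C, bond orders sum to 4 (valence 4) → 0 H
  atom 11: C, bond orders sum to 2 (valence 4) → 2 H
  atom 12: C, bond orders sum to 1 (valence 4) → 3 H
Totals → C:9, H:9, N:1, O:1, S:1.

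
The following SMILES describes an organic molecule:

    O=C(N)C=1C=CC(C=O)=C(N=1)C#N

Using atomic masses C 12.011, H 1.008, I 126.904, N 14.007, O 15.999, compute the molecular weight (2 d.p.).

175.15 g/mol

First, the molecular formula is C8H5N3O2 (counting implicit H from valence).
  C: 8 × 12.011 = 96.088
  H: 5 × 1.008 = 5.040
  N: 3 × 14.007 = 42.021
  O: 2 × 15.999 = 31.998
Sum: 8×12.011 + 5×1.008 + 3×14.007 + 2×15.999 = 175.147 → 175.15 g/mol.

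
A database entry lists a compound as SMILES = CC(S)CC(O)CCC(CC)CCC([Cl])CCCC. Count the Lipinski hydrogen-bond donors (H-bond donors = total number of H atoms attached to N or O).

1

Donors: find every N or O and count the H atoms it carries.
  atom 6 (O): bond orders sum to 1 → 1 H
Lipinski HBD = 1.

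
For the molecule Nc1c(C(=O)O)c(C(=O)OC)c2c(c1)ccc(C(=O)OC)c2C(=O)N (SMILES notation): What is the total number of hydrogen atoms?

Walk through each heavy atom and fill implicit hydrogens from standard valence (C 4, N 3, O 2, S 2, halogen 1); for lowercase aromatic atoms, an aromatic c carries 1 H when it has two neighbours and 0 H with three, and aromatic n carries 0 H:
  atom 1: N, bond orders sum to 1 (valence 3) → 2 H
  atom 2: aromatic c, 3 neighbours → 0 H
  atom 3: aromatic c, 3 neighbours → 0 H
  atom 4: C, bond orders sum to 4 (valence 4) → 0 H
  atom 5: O, bond orders sum to 2 (valence 2) → 0 H
  atom 6: O, bond orders sum to 1 (valence 2) → 1 H
  atom 7: aromatic c, 3 neighbours → 0 H
  atom 8: C, bond orders sum to 4 (valence 4) → 0 H
  atom 9: O, bond orders sum to 2 (valence 2) → 0 H
  atom 10: O, bond orders sum to 2 (valence 2) → 0 H
  atom 11: C, bond orders sum to 1 (valence 4) → 3 H
  atom 12: aromatic c, 3 neighbours → 0 H
  atom 13: aromatic c, 3 neighbours → 0 H
  atom 14: aromatic c, 2 neighbours → 1 H
  atom 15: aromatic c, 2 neighbours → 1 H
  atom 16: aromatic c, 2 neighbours → 1 H
  atom 17: aromatic c, 3 neighbours → 0 H
  atom 18: C, bond orders sum to 4 (valence 4) → 0 H
  atom 19: O, bond orders sum to 2 (valence 2) → 0 H
  atom 20: O, bond orders sum to 2 (valence 2) → 0 H
  atom 21: C, bond orders sum to 1 (valence 4) → 3 H
  atom 22: aromatic c, 3 neighbours → 0 H
  atom 23: C, bond orders sum to 4 (valence 4) → 0 H
  atom 24: O, bond orders sum to 2 (valence 2) → 0 H
  atom 25: N, bond orders sum to 1 (valence 3) → 2 H
Total hydrogens: 14.

14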